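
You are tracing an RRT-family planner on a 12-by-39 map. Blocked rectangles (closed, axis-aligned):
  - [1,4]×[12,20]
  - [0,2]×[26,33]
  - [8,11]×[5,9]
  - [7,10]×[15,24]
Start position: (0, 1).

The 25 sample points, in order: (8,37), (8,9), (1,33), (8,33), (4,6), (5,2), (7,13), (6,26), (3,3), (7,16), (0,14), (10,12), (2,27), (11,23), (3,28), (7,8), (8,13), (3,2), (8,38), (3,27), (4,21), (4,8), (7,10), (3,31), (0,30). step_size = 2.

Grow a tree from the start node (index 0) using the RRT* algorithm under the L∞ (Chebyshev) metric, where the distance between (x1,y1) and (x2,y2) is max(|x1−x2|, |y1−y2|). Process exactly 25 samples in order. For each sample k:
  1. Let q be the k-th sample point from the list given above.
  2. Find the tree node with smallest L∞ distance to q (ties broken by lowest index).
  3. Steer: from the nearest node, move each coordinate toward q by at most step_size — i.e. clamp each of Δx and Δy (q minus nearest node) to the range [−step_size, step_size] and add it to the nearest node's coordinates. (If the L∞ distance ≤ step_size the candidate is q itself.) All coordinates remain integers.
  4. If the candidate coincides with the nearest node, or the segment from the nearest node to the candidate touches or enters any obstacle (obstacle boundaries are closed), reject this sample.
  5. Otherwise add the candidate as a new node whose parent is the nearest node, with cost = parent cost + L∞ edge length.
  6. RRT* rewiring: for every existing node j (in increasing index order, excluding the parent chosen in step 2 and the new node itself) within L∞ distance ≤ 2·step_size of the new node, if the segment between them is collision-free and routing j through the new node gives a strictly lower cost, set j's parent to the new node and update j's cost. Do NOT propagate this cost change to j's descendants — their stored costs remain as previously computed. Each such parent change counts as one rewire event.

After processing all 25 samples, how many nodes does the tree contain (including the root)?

Node count: 17

1. q=(8,37) nearest=0 d=36 new=(2,3) → add node 1 parent=0 cost=2
2. q=(8,9) nearest=1 d=6 new=(4,5) → add node 2 parent=1 cost=4
3. q=(1,33) nearest=2 d=28 new=(2,7) → add node 3 parent=2 cost=6
4. q=(8,33) nearest=3 d=26 new=(4,9) → add node 4 parent=3 cost=8
5. q=(4,6) nearest=2 d=1 new=(4,6) → add node 5 parent=2 cost=5
6. q=(5,2) nearest=1 d=3 new=(4,2) → add node 6 parent=1 cost=4
7. q=(7,13) nearest=4 d=4 new=(6,11) → add node 7 parent=4 cost=10
8. q=(6,26) nearest=7 d=15 new=(6,13) → add node 8 parent=7 cost=12
9. q=(3,3) nearest=1 d=1 new=(3,3) → add node 9 parent=1 cost=3
10. q=(7,16) nearest=8 d=3 new=(7,15) → blocked by [7,10]×[15,24], reject
11. q=(0,14) nearest=4 d=5 new=(2,11) → add node 10 parent=4 cost=10
12. q=(10,12) nearest=7 d=4 new=(8,12) → add node 11 parent=7 cost=12
13. q=(2,27) nearest=8 d=14 new=(4,15) → blocked by [1,4]×[12,20], reject
14. q=(11,23) nearest=8 d=10 new=(8,15) → blocked by [7,10]×[15,24], reject
15. q=(3,28) nearest=8 d=15 new=(4,15) → blocked by [1,4]×[12,20], reject
16. q=(7,8) nearest=2 d=3 new=(6,7) → add node 12 parent=2 cost=6
17. q=(8,13) nearest=11 d=1 new=(8,13) → add node 13 parent=11 cost=13
18. q=(3,2) nearest=1 d=1 new=(3,2) → add node 14 parent=1 cost=3
19. q=(8,38) nearest=8 d=25 new=(8,15) → blocked by [7,10]×[15,24], reject
20. q=(3,27) nearest=8 d=14 new=(4,15) → blocked by [1,4]×[12,20], reject
21. q=(4,21) nearest=8 d=8 new=(4,15) → blocked by [1,4]×[12,20], reject
22. q=(4,8) nearest=4 d=1 new=(4,8) → add node 15 parent=4 cost=9
23. q=(7,10) nearest=7 d=1 new=(7,10) → add node 16 parent=7 cost=11
24. q=(3,31) nearest=8 d=18 new=(4,15) → blocked by [1,4]×[12,20], reject
25. q=(0,30) nearest=8 d=17 new=(4,15) → blocked by [1,4]×[12,20], reject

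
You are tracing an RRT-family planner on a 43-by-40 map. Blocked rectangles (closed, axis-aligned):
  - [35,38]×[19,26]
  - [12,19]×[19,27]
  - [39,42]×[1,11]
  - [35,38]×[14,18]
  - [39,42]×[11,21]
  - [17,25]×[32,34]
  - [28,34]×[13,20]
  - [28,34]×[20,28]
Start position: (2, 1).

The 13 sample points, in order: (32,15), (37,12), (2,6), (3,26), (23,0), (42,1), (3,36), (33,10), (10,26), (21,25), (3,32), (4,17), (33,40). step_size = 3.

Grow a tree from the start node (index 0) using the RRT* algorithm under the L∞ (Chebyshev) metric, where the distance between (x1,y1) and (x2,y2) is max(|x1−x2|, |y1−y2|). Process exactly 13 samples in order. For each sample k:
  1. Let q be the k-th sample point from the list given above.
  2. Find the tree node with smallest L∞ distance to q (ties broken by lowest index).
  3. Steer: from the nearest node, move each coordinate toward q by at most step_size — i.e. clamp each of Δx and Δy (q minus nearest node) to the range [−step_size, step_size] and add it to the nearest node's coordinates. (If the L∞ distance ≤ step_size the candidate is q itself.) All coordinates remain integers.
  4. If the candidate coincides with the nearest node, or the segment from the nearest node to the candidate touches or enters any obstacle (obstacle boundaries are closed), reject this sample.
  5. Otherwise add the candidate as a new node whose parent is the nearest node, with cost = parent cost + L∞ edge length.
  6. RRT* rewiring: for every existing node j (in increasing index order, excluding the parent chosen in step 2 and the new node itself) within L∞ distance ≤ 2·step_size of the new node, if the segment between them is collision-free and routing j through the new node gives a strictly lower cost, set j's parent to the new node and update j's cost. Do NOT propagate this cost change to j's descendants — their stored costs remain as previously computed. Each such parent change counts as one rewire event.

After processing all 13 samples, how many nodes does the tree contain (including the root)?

Node count: 13

1. q=(32,15) nearest=0 d=30 new=(5,4) → add node 1 parent=0 cost=3
2. q=(37,12) nearest=1 d=32 new=(8,7) → add node 2 parent=1 cost=6
3. q=(2,6) nearest=1 d=3 new=(2,6) → add node 3 parent=1 cost=6
4. q=(3,26) nearest=2 d=19 new=(5,10) → add node 4 parent=2 cost=9
5. q=(23,0) nearest=2 d=15 new=(11,4) → add node 5 parent=2 cost=9
6. q=(42,1) nearest=5 d=31 new=(14,1) → add node 6 parent=5 cost=12
7. q=(3,36) nearest=4 d=26 new=(3,13) → add node 7 parent=4 cost=12
8. q=(33,10) nearest=6 d=19 new=(17,4) → add node 8 parent=6 cost=15
9. q=(10,26) nearest=7 d=13 new=(6,16) → add node 9 parent=7 cost=15
10. q=(21,25) nearest=9 d=15 new=(9,19) → add node 10 parent=9 cost=18
11. q=(3,32) nearest=10 d=13 new=(6,22) → add node 11 parent=10 cost=21
12. q=(4,17) nearest=9 d=2 new=(4,17) → add node 12 parent=9 cost=17
13. q=(33,40) nearest=10 d=24 new=(12,22) → blocked by [12,19]×[19,27], reject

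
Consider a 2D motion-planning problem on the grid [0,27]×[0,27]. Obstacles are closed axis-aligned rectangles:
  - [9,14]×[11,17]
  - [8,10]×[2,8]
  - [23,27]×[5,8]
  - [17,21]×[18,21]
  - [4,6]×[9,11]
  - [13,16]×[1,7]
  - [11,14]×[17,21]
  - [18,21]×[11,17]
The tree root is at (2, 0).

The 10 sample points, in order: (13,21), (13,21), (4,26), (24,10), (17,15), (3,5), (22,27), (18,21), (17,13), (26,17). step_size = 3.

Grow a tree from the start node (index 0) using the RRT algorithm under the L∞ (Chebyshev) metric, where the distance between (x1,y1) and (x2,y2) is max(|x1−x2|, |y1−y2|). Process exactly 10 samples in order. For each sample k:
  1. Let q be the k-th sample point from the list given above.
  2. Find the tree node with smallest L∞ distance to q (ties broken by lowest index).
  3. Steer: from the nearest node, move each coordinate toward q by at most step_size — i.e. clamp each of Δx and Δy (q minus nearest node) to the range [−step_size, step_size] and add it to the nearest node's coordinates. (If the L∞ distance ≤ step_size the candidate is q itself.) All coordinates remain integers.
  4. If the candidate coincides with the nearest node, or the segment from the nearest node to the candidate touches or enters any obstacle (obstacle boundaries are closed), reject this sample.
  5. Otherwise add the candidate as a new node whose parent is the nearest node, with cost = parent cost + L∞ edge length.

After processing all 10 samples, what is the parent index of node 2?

Parent of node 2: 1

1. q=(13,21) nearest=0 d=21 new=(5,3) → add node 1 parent=0 cost=3
2. q=(13,21) nearest=1 d=18 new=(8,6) → blocked by [8,10]×[2,8], reject
3. q=(4,26) nearest=1 d=23 new=(4,6) → add node 2 parent=1 cost=6
4. q=(24,10) nearest=1 d=19 new=(8,6) → blocked by [8,10]×[2,8], reject
5. q=(17,15) nearest=1 d=12 new=(8,6) → blocked by [8,10]×[2,8], reject
6. q=(3,5) nearest=2 d=1 new=(3,5) → add node 3 parent=2 cost=7
7. q=(22,27) nearest=2 d=21 new=(7,9) → add node 4 parent=2 cost=9
8. q=(18,21) nearest=4 d=12 new=(10,12) → blocked by [9,14]×[11,17], reject
9. q=(17,13) nearest=4 d=10 new=(10,12) → blocked by [9,14]×[11,17], reject
10. q=(26,17) nearest=4 d=19 new=(10,12) → blocked by [9,14]×[11,17], reject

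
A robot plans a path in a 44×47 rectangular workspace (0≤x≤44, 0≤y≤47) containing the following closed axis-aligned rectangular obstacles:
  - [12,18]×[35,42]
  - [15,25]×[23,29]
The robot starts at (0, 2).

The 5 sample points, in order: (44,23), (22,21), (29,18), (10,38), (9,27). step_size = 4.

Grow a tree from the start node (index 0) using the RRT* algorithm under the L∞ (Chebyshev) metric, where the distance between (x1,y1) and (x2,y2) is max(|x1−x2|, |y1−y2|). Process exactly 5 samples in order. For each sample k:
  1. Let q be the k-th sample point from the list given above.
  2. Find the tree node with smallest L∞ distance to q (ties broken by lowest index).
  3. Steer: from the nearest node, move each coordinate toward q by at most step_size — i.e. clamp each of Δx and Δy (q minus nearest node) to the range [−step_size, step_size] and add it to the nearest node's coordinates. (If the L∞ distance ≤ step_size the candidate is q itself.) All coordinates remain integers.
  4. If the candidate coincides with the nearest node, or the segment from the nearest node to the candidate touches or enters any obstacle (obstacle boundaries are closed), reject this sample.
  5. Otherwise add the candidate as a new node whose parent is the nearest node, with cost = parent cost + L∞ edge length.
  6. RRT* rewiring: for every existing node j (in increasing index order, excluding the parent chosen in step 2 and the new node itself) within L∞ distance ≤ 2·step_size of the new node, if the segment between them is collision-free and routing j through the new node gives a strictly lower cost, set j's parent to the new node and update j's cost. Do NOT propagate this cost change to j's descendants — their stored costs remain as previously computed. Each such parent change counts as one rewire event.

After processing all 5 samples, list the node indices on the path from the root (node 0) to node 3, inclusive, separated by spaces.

1. q=(44,23) nearest=0 d=44 new=(4,6) → add node 1 parent=0 cost=4
2. q=(22,21) nearest=1 d=18 new=(8,10) → add node 2 parent=1 cost=8
3. q=(29,18) nearest=2 d=21 new=(12,14) → add node 3 parent=2 cost=12
4. q=(10,38) nearest=3 d=24 new=(10,18) → add node 4 parent=3 cost=16
5. q=(9,27) nearest=4 d=9 new=(9,22) → add node 5 parent=4 cost=20

Path: 0 1 2 3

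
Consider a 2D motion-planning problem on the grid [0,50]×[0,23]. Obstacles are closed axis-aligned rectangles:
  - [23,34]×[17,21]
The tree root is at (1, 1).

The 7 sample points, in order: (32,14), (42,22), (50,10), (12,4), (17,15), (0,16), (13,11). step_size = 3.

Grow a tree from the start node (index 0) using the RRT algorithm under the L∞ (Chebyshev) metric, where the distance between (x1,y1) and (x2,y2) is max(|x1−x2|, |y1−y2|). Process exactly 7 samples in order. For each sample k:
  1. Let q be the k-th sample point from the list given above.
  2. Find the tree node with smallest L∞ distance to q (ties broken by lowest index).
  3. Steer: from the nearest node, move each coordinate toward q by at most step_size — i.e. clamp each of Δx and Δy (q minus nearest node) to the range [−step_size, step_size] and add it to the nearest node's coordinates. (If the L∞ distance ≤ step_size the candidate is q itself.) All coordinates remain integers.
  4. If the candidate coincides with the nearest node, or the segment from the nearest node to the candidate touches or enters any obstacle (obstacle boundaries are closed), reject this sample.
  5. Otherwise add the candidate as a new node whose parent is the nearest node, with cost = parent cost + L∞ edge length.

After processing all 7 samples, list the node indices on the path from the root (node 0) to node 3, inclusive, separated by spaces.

Path: 0 1 2 3

1. q=(32,14) nearest=0 d=31 new=(4,4) → add node 1 parent=0 cost=3
2. q=(42,22) nearest=1 d=38 new=(7,7) → add node 2 parent=1 cost=6
3. q=(50,10) nearest=2 d=43 new=(10,10) → add node 3 parent=2 cost=9
4. q=(12,4) nearest=2 d=5 new=(10,4) → add node 4 parent=2 cost=9
5. q=(17,15) nearest=3 d=7 new=(13,13) → add node 5 parent=3 cost=12
6. q=(0,16) nearest=2 d=9 new=(4,10) → add node 6 parent=2 cost=9
7. q=(13,11) nearest=5 d=2 new=(13,11) → add node 7 parent=5 cost=14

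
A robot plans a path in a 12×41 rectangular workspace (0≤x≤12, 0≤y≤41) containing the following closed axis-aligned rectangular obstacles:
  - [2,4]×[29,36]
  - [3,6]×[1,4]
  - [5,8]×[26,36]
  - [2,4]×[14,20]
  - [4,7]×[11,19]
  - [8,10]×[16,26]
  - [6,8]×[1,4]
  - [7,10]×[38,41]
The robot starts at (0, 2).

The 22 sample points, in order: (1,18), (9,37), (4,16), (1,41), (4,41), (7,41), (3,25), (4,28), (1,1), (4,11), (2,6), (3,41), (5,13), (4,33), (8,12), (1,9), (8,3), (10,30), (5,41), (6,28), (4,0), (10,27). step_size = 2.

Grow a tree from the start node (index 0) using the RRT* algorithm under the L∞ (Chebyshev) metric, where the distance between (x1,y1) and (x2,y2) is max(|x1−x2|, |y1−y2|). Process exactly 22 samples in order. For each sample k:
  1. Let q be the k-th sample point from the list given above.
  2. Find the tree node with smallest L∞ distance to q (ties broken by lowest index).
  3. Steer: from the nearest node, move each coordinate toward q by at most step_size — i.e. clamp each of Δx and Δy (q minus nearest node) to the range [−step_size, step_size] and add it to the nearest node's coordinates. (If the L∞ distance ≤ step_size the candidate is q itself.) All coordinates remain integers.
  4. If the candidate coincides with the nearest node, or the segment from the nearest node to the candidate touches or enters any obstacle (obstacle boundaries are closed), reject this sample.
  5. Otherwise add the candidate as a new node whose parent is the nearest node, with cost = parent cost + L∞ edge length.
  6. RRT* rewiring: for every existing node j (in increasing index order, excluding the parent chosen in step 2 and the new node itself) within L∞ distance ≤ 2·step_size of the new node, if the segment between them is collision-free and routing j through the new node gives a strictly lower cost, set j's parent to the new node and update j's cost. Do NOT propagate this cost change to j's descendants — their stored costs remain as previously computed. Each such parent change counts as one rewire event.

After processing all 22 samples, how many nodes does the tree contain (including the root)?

Node count: 11

1. q=(1,18) nearest=0 d=16 new=(1,4) → add node 1 parent=0 cost=2
2. q=(9,37) nearest=1 d=33 new=(3,6) → add node 2 parent=1 cost=4
3. q=(4,16) nearest=2 d=10 new=(4,8) → add node 3 parent=2 cost=6
4. q=(1,41) nearest=3 d=33 new=(2,10) → add node 4 parent=3 cost=8
5. q=(4,41) nearest=4 d=31 new=(4,12) → blocked by [4,7]×[11,19], reject
6. q=(7,41) nearest=4 d=31 new=(4,12) → blocked by [4,7]×[11,19], reject
7. q=(3,25) nearest=4 d=15 new=(3,12) → add node 5 parent=4 cost=10
8. q=(4,28) nearest=5 d=16 new=(4,14) → blocked by [2,4]×[14,20], reject
9. q=(1,1) nearest=0 d=1 new=(1,1) → add node 6 parent=0 cost=1
10. q=(4,11) nearest=5 d=1 new=(4,11) → blocked by [4,7]×[11,19], reject
11. q=(2,6) nearest=2 d=1 new=(2,6) → add node 7 parent=2 cost=5
12. q=(3,41) nearest=5 d=29 new=(3,14) → blocked by [2,4]×[14,20], reject
13. q=(5,13) nearest=5 d=2 new=(5,13) → blocked by [4,7]×[11,19], reject
14. q=(4,33) nearest=5 d=21 new=(4,14) → blocked by [2,4]×[14,20], reject
15. q=(8,12) nearest=3 d=4 new=(6,10) → add node 8 parent=3 cost=8
16. q=(1,9) nearest=4 d=1 new=(1,9) → add node 9 parent=4 cost=9
17. q=(8,3) nearest=2 d=5 new=(5,4) → blocked by [3,6]×[1,4], reject
18. q=(10,30) nearest=5 d=18 new=(5,14) → blocked by [4,7]×[11,19], reject
19. q=(5,41) nearest=5 d=29 new=(5,14) → blocked by [4,7]×[11,19], reject
20. q=(6,28) nearest=5 d=16 new=(5,14) → blocked by [4,7]×[11,19], reject
21. q=(4,0) nearest=6 d=3 new=(3,0) → add node 10 parent=6 cost=3
22. q=(10,27) nearest=5 d=15 new=(5,14) → blocked by [4,7]×[11,19], reject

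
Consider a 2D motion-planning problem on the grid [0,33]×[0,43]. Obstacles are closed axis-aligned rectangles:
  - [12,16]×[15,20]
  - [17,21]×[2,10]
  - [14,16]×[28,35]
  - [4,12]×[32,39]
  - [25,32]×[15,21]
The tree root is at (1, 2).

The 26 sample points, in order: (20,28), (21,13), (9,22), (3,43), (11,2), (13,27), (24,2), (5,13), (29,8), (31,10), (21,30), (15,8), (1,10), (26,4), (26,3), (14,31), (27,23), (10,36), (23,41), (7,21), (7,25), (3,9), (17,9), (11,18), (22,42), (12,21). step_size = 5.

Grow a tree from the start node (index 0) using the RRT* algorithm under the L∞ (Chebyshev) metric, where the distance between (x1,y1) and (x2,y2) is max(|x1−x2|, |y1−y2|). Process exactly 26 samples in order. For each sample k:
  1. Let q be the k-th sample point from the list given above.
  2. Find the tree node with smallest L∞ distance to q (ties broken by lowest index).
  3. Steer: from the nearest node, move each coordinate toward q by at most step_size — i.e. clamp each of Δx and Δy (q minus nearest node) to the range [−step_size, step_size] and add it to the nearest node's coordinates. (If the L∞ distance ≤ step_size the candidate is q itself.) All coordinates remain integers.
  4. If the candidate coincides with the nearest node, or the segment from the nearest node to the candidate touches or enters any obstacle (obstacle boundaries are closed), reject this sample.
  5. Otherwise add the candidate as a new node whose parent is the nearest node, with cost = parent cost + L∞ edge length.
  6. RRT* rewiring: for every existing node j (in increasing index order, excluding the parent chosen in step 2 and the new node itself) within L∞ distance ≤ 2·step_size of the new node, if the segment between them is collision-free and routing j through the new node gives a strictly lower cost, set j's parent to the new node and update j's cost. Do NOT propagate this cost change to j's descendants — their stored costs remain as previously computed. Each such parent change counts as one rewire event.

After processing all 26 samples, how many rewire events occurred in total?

Rewire events: 2

1. q=(20,28) nearest=0 d=26 new=(6,7) → add node 1 parent=0 cost=5
2. q=(21,13) nearest=1 d=15 new=(11,12) → add node 2 parent=1 cost=10
3. q=(9,22) nearest=2 d=10 new=(9,17) → add node 3 parent=2 cost=15
4. q=(3,43) nearest=3 d=26 new=(4,22) → add node 4 parent=3 cost=20
5. q=(11,2) nearest=1 d=5 new=(11,2) → add node 5 parent=1 cost=10
6. q=(13,27) nearest=4 d=9 new=(9,27) → add node 6 parent=4 cost=25
7. q=(24,2) nearest=2 d=13 new=(16,7) → add node 7 parent=2 cost=15
8. q=(5,13) nearest=3 d=4 new=(5,13) → add node 8 parent=3 cost=19
9. q=(29,8) nearest=7 d=13 new=(21,8) → blocked by [17,21]×[2,10], reject
10. q=(31,10) nearest=7 d=15 new=(21,10) → blocked by [17,21]×[2,10], reject
11. q=(21,30) nearest=6 d=12 new=(14,30) → blocked by [14,16]×[28,35], reject
12. q=(15,8) nearest=7 d=1 new=(15,8) → add node 9 parent=7 cost=16
13. q=(1,10) nearest=8 d=4 new=(1,10) → add node 10 parent=8 cost=23
14. q=(26,4) nearest=7 d=10 new=(21,4) → blocked by [17,21]×[2,10], reject
15. q=(26,3) nearest=7 d=10 new=(21,3) → blocked by [17,21]×[2,10], reject
16. q=(14,31) nearest=6 d=5 new=(14,31) → blocked by [14,16]×[28,35], reject
17. q=(27,23) nearest=9 d=15 new=(20,13) → blocked by [17,21]×[2,10], reject
18. q=(10,36) nearest=6 d=9 new=(10,32) → blocked by [4,12]×[32,39], reject
19. q=(23,41) nearest=6 d=14 new=(14,32) → blocked by [14,16]×[28,35], reject
20. q=(7,21) nearest=4 d=3 new=(7,21) → add node 11 parent=4 cost=23
21. q=(7,25) nearest=6 d=2 new=(7,25) → add node 12 parent=6 cost=27
22. q=(3,9) nearest=10 d=2 new=(3,9) → add node 13 parent=10 cost=25
23. q=(17,9) nearest=7 d=2 new=(17,9) → blocked by [17,21]×[2,10], reject
24. q=(11,18) nearest=3 d=2 new=(11,18) → add node 14 parent=3 cost=17; rewire 11→14 (21<23); rewire 12→14 (24<27)
25. q=(22,42) nearest=6 d=15 new=(14,32) → blocked by [14,16]×[28,35], reject
26. q=(12,21) nearest=14 d=3 new=(12,21) → add node 15 parent=14 cost=20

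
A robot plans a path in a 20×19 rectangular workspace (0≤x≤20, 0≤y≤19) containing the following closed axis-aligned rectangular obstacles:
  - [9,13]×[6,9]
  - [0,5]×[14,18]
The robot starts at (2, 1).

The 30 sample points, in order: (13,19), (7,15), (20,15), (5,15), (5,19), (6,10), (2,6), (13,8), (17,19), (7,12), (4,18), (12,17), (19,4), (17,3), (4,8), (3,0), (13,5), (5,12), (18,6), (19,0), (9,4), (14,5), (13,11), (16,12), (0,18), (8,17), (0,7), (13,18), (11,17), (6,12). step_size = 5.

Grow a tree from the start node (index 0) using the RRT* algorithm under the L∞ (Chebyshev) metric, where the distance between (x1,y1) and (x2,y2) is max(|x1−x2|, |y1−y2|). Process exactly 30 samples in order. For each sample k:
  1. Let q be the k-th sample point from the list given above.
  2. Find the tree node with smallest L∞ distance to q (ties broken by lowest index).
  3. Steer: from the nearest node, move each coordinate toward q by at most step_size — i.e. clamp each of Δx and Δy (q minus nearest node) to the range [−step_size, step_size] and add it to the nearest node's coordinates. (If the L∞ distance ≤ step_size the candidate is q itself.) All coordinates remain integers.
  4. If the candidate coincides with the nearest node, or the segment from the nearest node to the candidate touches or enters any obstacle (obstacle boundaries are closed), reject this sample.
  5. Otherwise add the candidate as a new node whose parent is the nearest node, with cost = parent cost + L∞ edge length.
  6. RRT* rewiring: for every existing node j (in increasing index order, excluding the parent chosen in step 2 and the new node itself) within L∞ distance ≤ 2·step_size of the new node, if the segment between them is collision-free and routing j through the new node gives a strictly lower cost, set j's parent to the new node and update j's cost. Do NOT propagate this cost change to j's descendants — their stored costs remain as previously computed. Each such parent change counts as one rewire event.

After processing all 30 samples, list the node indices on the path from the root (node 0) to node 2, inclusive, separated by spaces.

Path: 0 1 2

1. q=(13,19) nearest=0 d=18 new=(7,6) → add node 1 parent=0 cost=5
2. q=(7,15) nearest=1 d=9 new=(7,11) → add node 2 parent=1 cost=10
3. q=(20,15) nearest=1 d=13 new=(12,11) → blocked by [9,13]×[6,9], reject
4. q=(5,15) nearest=2 d=4 new=(5,15) → blocked by [0,5]×[14,18], reject
5. q=(5,19) nearest=2 d=8 new=(5,16) → blocked by [0,5]×[14,18], reject
6. q=(6,10) nearest=2 d=1 new=(6,10) → add node 3 parent=2 cost=11
7. q=(2,6) nearest=3 d=4 new=(2,6) → add node 4 parent=3 cost=15
8. q=(13,8) nearest=1 d=6 new=(12,8) → blocked by [9,13]×[6,9], reject
9. q=(17,19) nearest=2 d=10 new=(12,16) → add node 5 parent=2 cost=15
10. q=(7,12) nearest=2 d=1 new=(7,12) → add node 6 parent=2 cost=11
11. q=(4,18) nearest=6 d=6 new=(4,17) → blocked by [0,5]×[14,18], reject
12. q=(12,17) nearest=5 d=1 new=(12,17) → add node 7 parent=5 cost=16
13. q=(19,4) nearest=1 d=12 new=(12,4) → add node 8 parent=1 cost=10
14. q=(17,3) nearest=8 d=5 new=(17,3) → add node 9 parent=8 cost=15
15. q=(4,8) nearest=3 d=2 new=(4,8) → add node 10 parent=3 cost=13
16. q=(3,0) nearest=0 d=1 new=(3,0) → add node 11 parent=0 cost=1; rewire 4→11 (7<15); rewire 10→11 (9<13)
17. q=(13,5) nearest=8 d=1 new=(13,5) → add node 12 parent=8 cost=11
18. q=(5,12) nearest=2 d=2 new=(5,12) → add node 13 parent=2 cost=12
19. q=(18,6) nearest=9 d=3 new=(18,6) → add node 14 parent=9 cost=18
20. q=(19,0) nearest=9 d=3 new=(19,0) → add node 15 parent=9 cost=18
21. q=(9,4) nearest=1 d=2 new=(9,4) → add node 16 parent=1 cost=7; rewire 14→16 (16<18); rewire 15→16 (17<18)
22. q=(14,5) nearest=12 d=1 new=(14,5) → add node 17 parent=12 cost=12
23. q=(13,11) nearest=5 d=5 new=(13,11) → add node 18 parent=5 cost=20
24. q=(16,12) nearest=18 d=3 new=(16,12) → add node 19 parent=18 cost=23
25. q=(0,18) nearest=13 d=6 new=(0,17) → blocked by [0,5]×[14,18], reject
26. q=(8,17) nearest=5 d=4 new=(8,17) → add node 20 parent=5 cost=19
27. q=(0,7) nearest=4 d=2 new=(0,7) → add node 21 parent=4 cost=9
28. q=(13,18) nearest=7 d=1 new=(13,18) → add node 22 parent=7 cost=17
29. q=(11,17) nearest=5 d=1 new=(11,17) → add node 23 parent=5 cost=16; rewire 19→23 (21<23)
30. q=(6,12) nearest=2 d=1 new=(6,12) → add node 24 parent=2 cost=11; rewire 18→24 (18<20); rewire 20→24 (16<19)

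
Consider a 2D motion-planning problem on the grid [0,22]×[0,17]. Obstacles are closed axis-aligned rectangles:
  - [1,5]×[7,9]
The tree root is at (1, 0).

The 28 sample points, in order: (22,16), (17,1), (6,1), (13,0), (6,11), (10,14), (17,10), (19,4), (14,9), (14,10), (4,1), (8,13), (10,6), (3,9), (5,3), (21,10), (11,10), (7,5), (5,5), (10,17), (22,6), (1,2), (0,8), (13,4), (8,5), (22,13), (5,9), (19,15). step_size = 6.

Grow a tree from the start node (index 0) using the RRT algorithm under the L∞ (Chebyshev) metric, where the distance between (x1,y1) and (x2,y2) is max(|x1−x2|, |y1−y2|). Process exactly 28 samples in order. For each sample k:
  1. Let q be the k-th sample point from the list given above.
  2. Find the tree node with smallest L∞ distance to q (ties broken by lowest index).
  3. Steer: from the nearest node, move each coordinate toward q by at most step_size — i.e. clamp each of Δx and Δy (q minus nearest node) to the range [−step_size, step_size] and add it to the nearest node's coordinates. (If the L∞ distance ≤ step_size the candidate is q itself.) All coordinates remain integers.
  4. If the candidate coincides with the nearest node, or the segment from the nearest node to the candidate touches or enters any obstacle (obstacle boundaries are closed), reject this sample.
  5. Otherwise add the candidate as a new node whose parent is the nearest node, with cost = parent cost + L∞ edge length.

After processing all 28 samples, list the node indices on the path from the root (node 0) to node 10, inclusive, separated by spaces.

Path: 0 1 5 6 7 9 10

1. q=(22,16) nearest=0 d=21 new=(7,6) → add node 1 parent=0 cost=6
2. q=(17,1) nearest=1 d=10 new=(13,1) → add node 2 parent=1 cost=12
3. q=(6,1) nearest=0 d=5 new=(6,1) → add node 3 parent=0 cost=5
4. q=(13,0) nearest=2 d=1 new=(13,0) → add node 4 parent=2 cost=13
5. q=(6,11) nearest=1 d=5 new=(6,11) → add node 5 parent=1 cost=11
6. q=(10,14) nearest=5 d=4 new=(10,14) → add node 6 parent=5 cost=15
7. q=(17,10) nearest=6 d=7 new=(16,10) → add node 7 parent=6 cost=21
8. q=(19,4) nearest=2 d=6 new=(19,4) → add node 8 parent=2 cost=18
9. q=(14,9) nearest=7 d=2 new=(14,9) → add node 9 parent=7 cost=23
10. q=(14,10) nearest=9 d=1 new=(14,10) → add node 10 parent=9 cost=24
11. q=(4,1) nearest=3 d=2 new=(4,1) → add node 11 parent=3 cost=7
12. q=(8,13) nearest=5 d=2 new=(8,13) → add node 12 parent=5 cost=13
13. q=(10,6) nearest=1 d=3 new=(10,6) → add node 13 parent=1 cost=9
14. q=(3,9) nearest=5 d=3 new=(3,9) → blocked by [1,5]×[7,9], reject
15. q=(5,3) nearest=3 d=2 new=(5,3) → add node 14 parent=3 cost=7
16. q=(21,10) nearest=7 d=5 new=(21,10) → add node 15 parent=7 cost=26
17. q=(11,10) nearest=9 d=3 new=(11,10) → add node 16 parent=9 cost=26
18. q=(7,5) nearest=1 d=1 new=(7,5) → add node 17 parent=1 cost=7
19. q=(5,5) nearest=1 d=2 new=(5,5) → add node 18 parent=1 cost=8
20. q=(10,17) nearest=6 d=3 new=(10,17) → add node 19 parent=6 cost=18
21. q=(22,6) nearest=8 d=3 new=(22,6) → add node 20 parent=8 cost=21
22. q=(1,2) nearest=0 d=2 new=(1,2) → add node 21 parent=0 cost=2
23. q=(0,8) nearest=14 d=5 new=(0,8) → blocked by [1,5]×[7,9], reject
24. q=(13,4) nearest=2 d=3 new=(13,4) → add node 22 parent=2 cost=15
25. q=(8,5) nearest=1 d=1 new=(8,5) → add node 23 parent=1 cost=7
26. q=(22,13) nearest=15 d=3 new=(22,13) → add node 24 parent=15 cost=29
27. q=(5,9) nearest=5 d=2 new=(5,9) → blocked by [1,5]×[7,9], reject
28. q=(19,15) nearest=24 d=3 new=(19,15) → add node 25 parent=24 cost=32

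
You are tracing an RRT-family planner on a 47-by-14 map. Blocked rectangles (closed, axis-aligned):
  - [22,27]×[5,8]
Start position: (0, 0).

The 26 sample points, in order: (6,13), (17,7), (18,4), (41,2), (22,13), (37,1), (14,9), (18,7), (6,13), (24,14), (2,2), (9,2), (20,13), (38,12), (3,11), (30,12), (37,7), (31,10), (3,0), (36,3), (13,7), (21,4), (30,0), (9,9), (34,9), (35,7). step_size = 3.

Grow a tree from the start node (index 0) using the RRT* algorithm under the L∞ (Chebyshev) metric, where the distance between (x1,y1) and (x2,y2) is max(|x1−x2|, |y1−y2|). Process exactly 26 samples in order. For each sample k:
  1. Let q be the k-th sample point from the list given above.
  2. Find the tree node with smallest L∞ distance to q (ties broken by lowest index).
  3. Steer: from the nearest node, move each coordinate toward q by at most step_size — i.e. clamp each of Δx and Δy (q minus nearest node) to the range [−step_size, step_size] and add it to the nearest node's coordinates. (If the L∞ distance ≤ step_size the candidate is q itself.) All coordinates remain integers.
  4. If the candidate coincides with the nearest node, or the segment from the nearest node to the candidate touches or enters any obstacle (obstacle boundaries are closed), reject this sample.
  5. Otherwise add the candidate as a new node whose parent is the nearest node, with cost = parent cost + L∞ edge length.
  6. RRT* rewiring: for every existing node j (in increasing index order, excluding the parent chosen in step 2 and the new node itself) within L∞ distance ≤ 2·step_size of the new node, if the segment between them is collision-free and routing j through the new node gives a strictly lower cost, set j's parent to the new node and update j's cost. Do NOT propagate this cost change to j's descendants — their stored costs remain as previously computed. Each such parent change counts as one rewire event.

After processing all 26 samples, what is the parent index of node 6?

1. q=(6,13) nearest=0 d=13 new=(3,3) → add node 1 parent=0 cost=3
2. q=(17,7) nearest=1 d=14 new=(6,6) → add node 2 parent=1 cost=6
3. q=(18,4) nearest=2 d=12 new=(9,4) → add node 3 parent=2 cost=9
4. q=(41,2) nearest=3 d=32 new=(12,2) → add node 4 parent=3 cost=12
5. q=(22,13) nearest=4 d=11 new=(15,5) → add node 5 parent=4 cost=15
6. q=(37,1) nearest=5 d=22 new=(18,2) → add node 6 parent=5 cost=18
7. q=(14,9) nearest=5 d=4 new=(14,8) → add node 7 parent=5 cost=18
8. q=(18,7) nearest=5 d=3 new=(18,7) → add node 8 parent=5 cost=18
9. q=(6,13) nearest=2 d=7 new=(6,9) → add node 9 parent=2 cost=9
10. q=(24,14) nearest=8 d=7 new=(21,10) → add node 10 parent=8 cost=21
11. q=(2,2) nearest=1 d=1 new=(2,2) → add node 11 parent=1 cost=4
12. q=(9,2) nearest=3 d=2 new=(9,2) → add node 12 parent=3 cost=11; rewire 7→12 (17<18)
13. q=(20,13) nearest=10 d=3 new=(20,13) → add node 13 parent=10 cost=24
14. q=(38,12) nearest=10 d=17 new=(24,12) → add node 14 parent=10 cost=24
15. q=(3,11) nearest=9 d=3 new=(3,11) → add node 15 parent=9 cost=12
16. q=(30,12) nearest=14 d=6 new=(27,12) → add node 16 parent=14 cost=27
17. q=(37,7) nearest=16 d=10 new=(30,9) → add node 17 parent=16 cost=30
18. q=(31,10) nearest=17 d=1 new=(31,10) → add node 18 parent=17 cost=31
19. q=(3,0) nearest=11 d=2 new=(3,0) → add node 19 parent=11 cost=6
20. q=(36,3) nearest=17 d=6 new=(33,6) → add node 20 parent=17 cost=33
21. q=(13,7) nearest=7 d=1 new=(13,7) → add node 21 parent=7 cost=18
22. q=(21,4) nearest=6 d=3 new=(21,4) → add node 22 parent=6 cost=21
23. q=(30,0) nearest=20 d=6 new=(30,3) → add node 23 parent=20 cost=36
24. q=(9,9) nearest=2 d=3 new=(9,9) → add node 24 parent=2 cost=9; rewire 7→24 (14<17); rewire 21→24 (13<18)
25. q=(34,9) nearest=18 d=3 new=(34,9) → add node 25 parent=18 cost=34
26. q=(35,7) nearest=20 d=2 new=(35,7) → add node 26 parent=20 cost=35

Parent of node 6: 5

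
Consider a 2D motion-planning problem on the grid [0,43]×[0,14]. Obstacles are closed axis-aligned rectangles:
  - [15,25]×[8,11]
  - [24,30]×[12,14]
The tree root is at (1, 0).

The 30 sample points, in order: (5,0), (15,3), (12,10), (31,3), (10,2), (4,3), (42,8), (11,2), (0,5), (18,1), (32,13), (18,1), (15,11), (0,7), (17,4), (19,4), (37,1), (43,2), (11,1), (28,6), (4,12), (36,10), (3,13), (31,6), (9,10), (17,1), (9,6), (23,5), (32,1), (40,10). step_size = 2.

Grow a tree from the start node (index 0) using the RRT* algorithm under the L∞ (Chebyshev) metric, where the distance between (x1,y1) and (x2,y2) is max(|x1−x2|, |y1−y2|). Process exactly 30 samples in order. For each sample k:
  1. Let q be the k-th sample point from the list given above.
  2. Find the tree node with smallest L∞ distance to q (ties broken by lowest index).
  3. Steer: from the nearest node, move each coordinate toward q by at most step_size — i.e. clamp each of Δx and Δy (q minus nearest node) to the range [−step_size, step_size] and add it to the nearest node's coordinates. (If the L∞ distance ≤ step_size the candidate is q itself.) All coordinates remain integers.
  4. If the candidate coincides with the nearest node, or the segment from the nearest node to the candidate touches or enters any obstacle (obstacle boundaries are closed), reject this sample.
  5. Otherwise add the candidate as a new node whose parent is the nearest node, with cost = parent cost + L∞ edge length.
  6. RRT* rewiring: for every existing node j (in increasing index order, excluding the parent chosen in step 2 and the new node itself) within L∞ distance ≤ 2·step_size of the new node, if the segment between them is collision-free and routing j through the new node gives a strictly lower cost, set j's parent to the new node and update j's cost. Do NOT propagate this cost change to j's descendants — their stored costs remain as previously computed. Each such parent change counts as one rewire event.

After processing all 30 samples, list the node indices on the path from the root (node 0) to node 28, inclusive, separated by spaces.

1. q=(5,0) nearest=0 d=4 new=(3,0) → add node 1 parent=0 cost=2
2. q=(15,3) nearest=1 d=12 new=(5,2) → add node 2 parent=1 cost=4
3. q=(12,10) nearest=2 d=8 new=(7,4) → add node 3 parent=2 cost=6
4. q=(31,3) nearest=3 d=24 new=(9,3) → add node 4 parent=3 cost=8
5. q=(10,2) nearest=4 d=1 new=(10,2) → add node 5 parent=4 cost=9
6. q=(4,3) nearest=2 d=1 new=(4,3) → add node 6 parent=2 cost=5
7. q=(42,8) nearest=5 d=32 new=(12,4) → add node 7 parent=5 cost=11
8. q=(11,2) nearest=5 d=1 new=(11,2) → add node 8 parent=5 cost=10
9. q=(0,5) nearest=6 d=4 new=(2,5) → add node 9 parent=6 cost=7
10. q=(18,1) nearest=7 d=6 new=(14,2) → add node 10 parent=7 cost=13
11. q=(32,13) nearest=10 d=18 new=(16,4) → add node 11 parent=10 cost=15
12. q=(18,1) nearest=11 d=3 new=(18,2) → add node 12 parent=11 cost=17
13. q=(15,11) nearest=7 d=7 new=(14,6) → add node 13 parent=7 cost=13
14. q=(0,7) nearest=9 d=2 new=(0,7) → add node 14 parent=9 cost=9
15. q=(17,4) nearest=11 d=1 new=(17,4) → add node 15 parent=11 cost=16
16. q=(19,4) nearest=12 d=2 new=(19,4) → add node 16 parent=12 cost=19
17. q=(37,1) nearest=16 d=18 new=(21,2) → add node 17 parent=16 cost=21
18. q=(43,2) nearest=17 d=22 new=(23,2) → add node 18 parent=17 cost=23
19. q=(11,1) nearest=5 d=1 new=(11,1) → add node 19 parent=5 cost=10
20. q=(28,6) nearest=18 d=5 new=(25,4) → add node 20 parent=18 cost=25
21. q=(4,12) nearest=14 d=5 new=(2,9) → add node 21 parent=14 cost=11
22. q=(36,10) nearest=20 d=11 new=(27,6) → add node 22 parent=20 cost=27
23. q=(3,13) nearest=21 d=4 new=(3,11) → add node 23 parent=21 cost=13
24. q=(31,6) nearest=22 d=4 new=(29,6) → add node 24 parent=22 cost=29
25. q=(9,10) nearest=13 d=5 new=(12,8) → add node 25 parent=13 cost=15
26. q=(17,1) nearest=12 d=1 new=(17,1) → add node 26 parent=12 cost=18
27. q=(9,6) nearest=3 d=2 new=(9,6) → add node 27 parent=3 cost=8; rewire 25→27 (11<15)
28. q=(23,5) nearest=20 d=2 new=(23,5) → add node 28 parent=20 cost=27
29. q=(32,1) nearest=22 d=5 new=(29,4) → add node 29 parent=22 cost=29
30. q=(40,10) nearest=24 d=11 new=(31,8) → add node 30 parent=24 cost=31

Path: 0 1 2 3 4 5 7 10 11 12 16 17 18 20 28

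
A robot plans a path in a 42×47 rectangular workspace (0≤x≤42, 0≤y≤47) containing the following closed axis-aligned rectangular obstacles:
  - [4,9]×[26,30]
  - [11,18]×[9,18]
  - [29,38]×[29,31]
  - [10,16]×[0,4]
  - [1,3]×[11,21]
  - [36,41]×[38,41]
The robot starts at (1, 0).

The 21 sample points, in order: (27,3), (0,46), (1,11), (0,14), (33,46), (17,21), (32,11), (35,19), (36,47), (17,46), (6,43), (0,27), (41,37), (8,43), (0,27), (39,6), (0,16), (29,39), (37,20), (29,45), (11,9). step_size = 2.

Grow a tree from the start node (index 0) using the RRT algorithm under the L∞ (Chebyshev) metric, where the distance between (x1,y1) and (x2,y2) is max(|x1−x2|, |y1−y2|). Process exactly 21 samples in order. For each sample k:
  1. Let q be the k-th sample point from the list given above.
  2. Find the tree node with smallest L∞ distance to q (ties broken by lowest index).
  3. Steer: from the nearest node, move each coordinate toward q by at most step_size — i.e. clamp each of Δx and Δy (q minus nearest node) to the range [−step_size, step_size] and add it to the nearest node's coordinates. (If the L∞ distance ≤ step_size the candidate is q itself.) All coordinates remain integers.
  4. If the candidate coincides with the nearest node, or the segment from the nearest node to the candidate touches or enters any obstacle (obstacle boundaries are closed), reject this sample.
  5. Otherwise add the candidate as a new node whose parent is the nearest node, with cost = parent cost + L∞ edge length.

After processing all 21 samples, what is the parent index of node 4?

1. q=(27,3) nearest=0 d=26 new=(3,2) → add node 1 parent=0 cost=2
2. q=(0,46) nearest=1 d=44 new=(1,4) → add node 2 parent=1 cost=4
3. q=(1,11) nearest=2 d=7 new=(1,6) → add node 3 parent=2 cost=6
4. q=(0,14) nearest=3 d=8 new=(0,8) → add node 4 parent=3 cost=8
5. q=(33,46) nearest=4 d=38 new=(2,10) → add node 5 parent=4 cost=10
6. q=(17,21) nearest=5 d=15 new=(4,12) → blocked by [1,3]×[11,21], reject
7. q=(32,11) nearest=1 d=29 new=(5,4) → add node 6 parent=1 cost=4
8. q=(35,19) nearest=6 d=30 new=(7,6) → add node 7 parent=6 cost=6
9. q=(36,47) nearest=5 d=37 new=(4,12) → blocked by [1,3]×[11,21], reject
10. q=(17,46) nearest=5 d=36 new=(4,12) → blocked by [1,3]×[11,21], reject
11. q=(6,43) nearest=5 d=33 new=(4,12) → blocked by [1,3]×[11,21], reject
12. q=(0,27) nearest=5 d=17 new=(0,12) → blocked by [1,3]×[11,21], reject
13. q=(41,37) nearest=7 d=34 new=(9,8) → add node 8 parent=7 cost=8
14. q=(8,43) nearest=5 d=33 new=(4,12) → blocked by [1,3]×[11,21], reject
15. q=(0,27) nearest=5 d=17 new=(0,12) → blocked by [1,3]×[11,21], reject
16. q=(39,6) nearest=8 d=30 new=(11,6) → add node 9 parent=8 cost=10
17. q=(0,16) nearest=5 d=6 new=(0,12) → blocked by [1,3]×[11,21], reject
18. q=(29,39) nearest=5 d=29 new=(4,12) → blocked by [1,3]×[11,21], reject
19. q=(37,20) nearest=9 d=26 new=(13,8) → add node 10 parent=9 cost=12
20. q=(29,45) nearest=5 d=35 new=(4,12) → blocked by [1,3]×[11,21], reject
21. q=(11,9) nearest=8 d=2 new=(11,9) → blocked by [11,18]×[9,18], reject

Parent of node 4: 3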